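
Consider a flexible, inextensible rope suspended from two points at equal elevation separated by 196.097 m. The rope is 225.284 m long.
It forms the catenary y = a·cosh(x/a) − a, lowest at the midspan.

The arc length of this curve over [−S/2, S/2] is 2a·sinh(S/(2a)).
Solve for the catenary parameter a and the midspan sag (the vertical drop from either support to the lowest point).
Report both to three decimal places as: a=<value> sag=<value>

seed: a₀ = √(S³/(24(L−S))) = √(196.097³/(24·29.187)) = 103.754293
iter 1: u=0.945007  f(a)=+1.331e+00  f'(a)=-6.145e-01  a ← 103.754293 − (+1.331e+00/-6.145e-01) = 105.920821
iter 2: u=0.925677  f(a)=+4.284e-02  f'(a)=-5.755e-01  a ← 105.920821 − (+4.284e-02/-5.755e-01) = 105.995263
iter 3: u=0.925027  f(a)=+4.764e-05  f'(a)=-5.742e-01  a ← 105.995263 − (+4.764e-05/-5.742e-01) = 105.995346
iter 4: u=0.925026  f(a)=+5.900e-11  f'(a)=-5.742e-01  a ← 105.995346 − (+5.900e-11/-5.742e-01) = 105.995346
converged: |Δa| < 1e-12 after 4 iterations
sag = a·(cosh(S/(2a)) − 1) = 105.995346·(cosh(0.925026) − 1) = 48.676027
T_max/T_min = cosh(S/(2a)) = 1.459228

a=105.995 sag=48.676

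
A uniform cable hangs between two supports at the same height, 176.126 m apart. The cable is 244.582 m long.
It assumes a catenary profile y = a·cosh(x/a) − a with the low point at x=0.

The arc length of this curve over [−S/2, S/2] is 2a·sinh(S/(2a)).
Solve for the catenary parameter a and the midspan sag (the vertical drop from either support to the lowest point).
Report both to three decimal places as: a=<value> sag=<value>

a=60.767 sag=75.790

seed: a₀ = √(S³/(24(L−S))) = √(176.126³/(24·68.456)) = 57.666531
iter 1: u=1.527108  f(a)=+8.440e+00  f'(a)=-2.976e+00  a ← 57.666531 − (+8.440e+00/-2.976e+00) = 60.502529
iter 2: u=1.455526  f(a)=+6.626e-01  f'(a)=-2.526e+00  a ← 60.502529 − (+6.626e-01/-2.526e+00) = 60.764876
iter 3: u=1.449242  f(a)=+4.852e-03  f'(a)=-2.489e+00  a ← 60.764876 − (+4.852e-03/-2.489e+00) = 60.766825
iter 4: u=1.449195  f(a)=+2.644e-07  f'(a)=-2.488e+00  a ← 60.766825 − (+2.644e-07/-2.488e+00) = 60.766826
iter 5: u=1.449195  f(a)=+0.000e+00  f'(a)=-2.488e+00  a ← 60.766826 − (+0.000e+00/-2.488e+00) = 60.766826
converged: |Δa| < 1e-12 after 5 iterations
sag = a·(cosh(S/(2a)) − 1) = 60.766826·(cosh(1.449195) − 1) = 75.789741
T_max/T_min = cosh(S/(2a)) = 2.247222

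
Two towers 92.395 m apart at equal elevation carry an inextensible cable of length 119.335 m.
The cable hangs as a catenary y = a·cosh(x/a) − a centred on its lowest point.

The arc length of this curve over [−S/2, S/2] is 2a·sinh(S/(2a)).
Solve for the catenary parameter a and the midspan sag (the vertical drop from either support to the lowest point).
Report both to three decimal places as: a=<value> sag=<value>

a=36.363 sag=33.512

seed: a₀ = √(S³/(24(L−S))) = √(92.395³/(24·26.940)) = 34.927563
iter 1: u=1.322666  f(a)=+2.457e+00  f'(a)=-1.830e+00  a ← 34.927563 − (+2.457e+00/-1.830e+00) = 36.270295
iter 2: u=1.273701  f(a)=+1.488e-01  f'(a)=-1.614e+00  a ← 36.270295 − (+1.488e-01/-1.614e+00) = 36.362463
iter 3: u=1.270472  f(a)=+6.235e-04  f'(a)=-1.601e+00  a ← 36.362463 − (+6.235e-04/-1.601e+00) = 36.362852
iter 4: u=1.270459  f(a)=+1.105e-08  f'(a)=-1.601e+00  a ← 36.362852 − (+1.105e-08/-1.601e+00) = 36.362852
iter 5: u=1.270459  f(a)=-1.421e-14  f'(a)=-1.601e+00  a ← 36.362852 − (-1.421e-14/-1.601e+00) = 36.362852
converged: |Δa| < 1e-12 after 5 iterations
sag = a·(cosh(S/(2a)) − 1) = 36.362852·(cosh(1.270459) − 1) = 33.511804
T_max/T_min = cosh(S/(2a)) = 1.921594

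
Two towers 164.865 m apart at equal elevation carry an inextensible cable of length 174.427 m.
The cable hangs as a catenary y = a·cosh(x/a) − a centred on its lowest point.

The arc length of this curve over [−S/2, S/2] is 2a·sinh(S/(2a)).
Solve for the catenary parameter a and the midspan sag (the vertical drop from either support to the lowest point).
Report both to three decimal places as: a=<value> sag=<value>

seed: a₀ = √(S³/(24(L−S))) = √(164.865³/(24·9.562)) = 139.737417
iter 1: u=0.589910  f(a)=+1.678e-01  f'(a)=-1.417e-01  a ← 139.737417 − (+1.678e-01/-1.417e-01) = 140.921511
iter 2: u=0.584953  f(a)=+2.156e-03  f'(a)=-1.381e-01  a ← 140.921511 − (+2.156e-03/-1.381e-01) = 140.937129
iter 3: u=0.584888  f(a)=+3.665e-07  f'(a)=-1.380e-01  a ← 140.937129 − (+3.665e-07/-1.380e-01) = 140.937132
iter 4: u=0.584888  f(a)=+2.842e-14  f'(a)=-1.380e-01  a ← 140.937132 − (+2.842e-14/-1.380e-01) = 140.937132
converged: |Δa| < 1e-12 after 4 iterations
sag = a·(cosh(S/(2a)) − 1) = 140.937132·(cosh(0.584888) − 1) = 24.802030
T_max/T_min = cosh(S/(2a)) = 1.175979

a=140.937 sag=24.802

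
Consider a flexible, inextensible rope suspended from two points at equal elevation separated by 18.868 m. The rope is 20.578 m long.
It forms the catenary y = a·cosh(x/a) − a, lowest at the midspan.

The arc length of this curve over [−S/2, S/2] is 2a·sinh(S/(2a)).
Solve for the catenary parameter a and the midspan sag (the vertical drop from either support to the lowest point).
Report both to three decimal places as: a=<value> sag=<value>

seed: a₀ = √(S³/(24(L−S))) = √(18.868³/(24·1.710)) = 12.793375
iter 1: u=0.737413  f(a)=+4.710e-02  f'(a)=-2.821e-01  a ← 12.793375 − (+4.710e-02/-2.821e-01) = 12.960307
iter 2: u=0.727915  f(a)=+9.377e-04  f'(a)=-2.710e-01  a ← 12.960307 − (+9.377e-04/-2.710e-01) = 12.963767
iter 3: u=0.727721  f(a)=+3.884e-07  f'(a)=-2.708e-01  a ← 12.963767 − (+3.884e-07/-2.708e-01) = 12.963769
iter 4: u=0.727720  f(a)=+6.750e-14  f'(a)=-2.708e-01  a ← 12.963769 − (+6.750e-14/-2.708e-01) = 12.963769
converged: |Δa| < 1e-12 after 4 iterations
sag = a·(cosh(S/(2a)) − 1) = 12.963769·(cosh(0.727720) − 1) = 3.586845
T_max/T_min = cosh(S/(2a)) = 1.276682

a=12.964 sag=3.587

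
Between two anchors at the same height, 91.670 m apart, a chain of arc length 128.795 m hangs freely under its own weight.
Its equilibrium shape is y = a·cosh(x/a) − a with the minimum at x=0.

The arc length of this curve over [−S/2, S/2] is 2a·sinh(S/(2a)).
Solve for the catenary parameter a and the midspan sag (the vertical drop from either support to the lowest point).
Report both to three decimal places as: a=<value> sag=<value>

a=31.046 sag=40.445

seed: a₀ = √(S³/(24(L−S))) = √(91.670³/(24·37.125)) = 29.403701
iter 1: u=1.558817  f(a)=+4.780e+00  f'(a)=-3.195e+00  a ← 29.403701 − (+4.780e+00/-3.195e+00) = 30.900172
iter 2: u=1.483325  f(a)=+3.892e-01  f'(a)=-2.694e+00  a ← 30.900172 − (+3.892e-01/-2.694e+00) = 31.044653
iter 3: u=1.476422  f(a)=+3.085e-03  f'(a)=-2.651e+00  a ← 31.044653 − (+3.085e-03/-2.651e+00) = 31.045816
iter 4: u=1.476366  f(a)=+1.972e-07  f'(a)=-2.651e+00  a ← 31.045816 − (+1.972e-07/-2.651e+00) = 31.045816
iter 5: u=1.476366  f(a)=-2.842e-14  f'(a)=-2.651e+00  a ← 31.045816 − (-2.842e-14/-2.651e+00) = 31.045816
converged: |Δa| < 1e-12 after 5 iterations
sag = a·(cosh(S/(2a)) − 1) = 31.045816·(cosh(1.476366) − 1) = 40.444608
T_max/T_min = cosh(S/(2a)) = 2.302739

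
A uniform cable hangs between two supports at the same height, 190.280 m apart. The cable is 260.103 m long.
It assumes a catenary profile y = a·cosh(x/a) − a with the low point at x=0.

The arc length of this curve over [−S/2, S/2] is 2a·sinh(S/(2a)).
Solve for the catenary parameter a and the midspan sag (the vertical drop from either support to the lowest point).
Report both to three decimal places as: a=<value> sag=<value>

seed: a₀ = √(S³/(24(L−S))) = √(190.280³/(24·69.823)) = 64.118720
iter 1: u=1.483810  f(a)=+8.102e+00  f'(a)=-2.697e+00  a ← 64.118720 − (+8.102e+00/-2.697e+00) = 67.123085
iter 2: u=1.417396  f(a)=+6.042e-01  f'(a)=-2.308e+00  a ← 67.123085 − (+6.042e-01/-2.308e+00) = 67.384871
iter 3: u=1.411890  f(a)=+3.960e-03  f'(a)=-2.278e+00  a ← 67.384871 − (+3.960e-03/-2.278e+00) = 67.386609
iter 4: u=1.411853  f(a)=+1.725e-07  f'(a)=-2.278e+00  a ← 67.386609 − (+1.725e-07/-2.278e+00) = 67.386609
iter 5: u=1.411853  f(a)=+5.684e-14  f'(a)=-2.278e+00  a ← 67.386609 − (+5.684e-14/-2.278e+00) = 67.386609
converged: |Δa| < 1e-12 after 5 iterations
sag = a·(cosh(S/(2a)) − 1) = 67.386609·(cosh(1.411853) − 1) = 79.086418
T_max/T_min = cosh(S/(2a)) = 2.173622

a=67.387 sag=79.086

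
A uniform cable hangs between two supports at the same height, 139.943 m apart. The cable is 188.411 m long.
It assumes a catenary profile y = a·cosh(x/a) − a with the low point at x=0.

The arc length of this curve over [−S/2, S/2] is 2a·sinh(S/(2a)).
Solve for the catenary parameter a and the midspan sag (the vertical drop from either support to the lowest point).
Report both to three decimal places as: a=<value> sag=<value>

a=50.883 sag=56.186

seed: a₀ = √(S³/(24(L−S))) = √(139.943³/(24·48.468)) = 48.539310
iter 1: u=1.441543  f(a)=+5.292e+00  f'(a)=-2.444e+00  a ← 48.539310 − (+5.292e+00/-2.444e+00) = 50.704724
iter 2: u=1.379980  f(a)=+3.748e-01  f'(a)=-2.109e+00  a ← 50.704724 − (+3.748e-01/-2.109e+00) = 50.882411
iter 3: u=1.375161  f(a)=+2.196e-03  f'(a)=-2.084e+00  a ← 50.882411 − (+2.196e-03/-2.084e+00) = 50.883464
iter 4: u=1.375132  f(a)=+7.635e-08  f'(a)=-2.084e+00  a ← 50.883464 − (+7.635e-08/-2.084e+00) = 50.883464
iter 5: u=1.375132  f(a)=+0.000e+00  f'(a)=-2.084e+00  a ← 50.883464 − (+0.000e+00/-2.084e+00) = 50.883464
converged: |Δa| < 1e-12 after 5 iterations
sag = a·(cosh(S/(2a)) − 1) = 50.883464·(cosh(1.375132) − 1) = 56.185687
T_max/T_min = cosh(S/(2a)) = 2.104203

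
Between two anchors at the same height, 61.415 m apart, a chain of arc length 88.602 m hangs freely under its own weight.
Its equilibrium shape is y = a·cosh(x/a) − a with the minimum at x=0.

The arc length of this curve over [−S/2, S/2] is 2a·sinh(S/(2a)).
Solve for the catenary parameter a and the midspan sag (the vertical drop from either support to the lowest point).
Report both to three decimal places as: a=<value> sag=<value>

a=19.984 sag=28.616

seed: a₀ = √(S³/(24(L−S))) = √(61.415³/(24·27.187)) = 18.841931
iter 1: u=1.629743  f(a)=+3.847e+00  f'(a)=-3.729e+00  a ← 18.841931 − (+3.847e+00/-3.729e+00) = 19.873792
iter 2: u=1.545125  f(a)=+3.387e-01  f'(a)=-3.099e+00  a ← 19.873792 − (+3.387e-01/-3.099e+00) = 19.983086
iter 3: u=1.536675  f(a)=+3.184e-03  f'(a)=-3.041e+00  a ← 19.983086 − (+3.184e-03/-3.041e+00) = 19.984133
iter 4: u=1.536594  f(a)=+2.872e-07  f'(a)=-3.040e+00  a ← 19.984133 − (+2.872e-07/-3.040e+00) = 19.984133
iter 5: u=1.536594  f(a)=+1.421e-14  f'(a)=-3.040e+00  a ← 19.984133 − (+1.421e-14/-3.040e+00) = 19.984133
converged: |Δa| < 1e-12 after 5 iterations
sag = a·(cosh(S/(2a)) − 1) = 19.984133·(cosh(1.536594) − 1) = 28.615704
T_max/T_min = cosh(S/(2a)) = 2.431921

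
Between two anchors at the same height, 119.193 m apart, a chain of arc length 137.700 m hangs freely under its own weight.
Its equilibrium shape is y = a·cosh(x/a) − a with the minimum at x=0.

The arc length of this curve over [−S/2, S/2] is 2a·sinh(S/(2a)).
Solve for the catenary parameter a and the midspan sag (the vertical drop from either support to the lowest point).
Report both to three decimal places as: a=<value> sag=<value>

seed: a₀ = √(S³/(24(L−S))) = √(119.193³/(24·18.507)) = 61.745099
iter 1: u=0.965202  f(a)=+8.814e-01  f'(a)=-6.572e-01  a ← 61.745099 − (+8.814e-01/-6.572e-01) = 63.086302
iter 2: u=0.944682  f(a)=+2.954e-02  f'(a)=-6.138e-01  a ← 63.086302 − (+2.954e-02/-6.138e-01) = 63.134424
iter 3: u=0.943962  f(a)=+3.572e-05  f'(a)=-6.123e-01  a ← 63.134424 − (+3.572e-05/-6.123e-01) = 63.134482
iter 4: u=0.943961  f(a)=+5.235e-11  f'(a)=-6.123e-01  a ← 63.134482 − (+5.235e-11/-6.123e-01) = 63.134482
iter 5: u=0.943961  f(a)=+2.842e-14  f'(a)=-6.123e-01  a ← 63.134482 − (+2.842e-14/-6.123e-01) = 63.134482
converged: |Δa| < 1e-12 after 5 iterations
sag = a·(cosh(S/(2a)) − 1) = 63.134482·(cosh(0.943961) − 1) = 30.280106
T_max/T_min = cosh(S/(2a)) = 1.479613

a=63.134 sag=30.280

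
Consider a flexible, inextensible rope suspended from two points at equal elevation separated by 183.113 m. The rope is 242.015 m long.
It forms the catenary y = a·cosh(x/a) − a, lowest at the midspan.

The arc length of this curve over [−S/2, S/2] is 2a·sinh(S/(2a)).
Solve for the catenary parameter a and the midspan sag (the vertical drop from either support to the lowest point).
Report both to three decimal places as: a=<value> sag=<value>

seed: a₀ = √(S³/(24(L−S))) = √(183.113³/(24·58.902)) = 65.903446
iter 1: u=1.389252  f(a)=+5.952e+00  f'(a)=-2.157e+00  a ← 65.903446 − (+5.952e+00/-2.157e+00) = 68.662818
iter 2: u=1.333422  f(a)=+3.943e-01  f'(a)=-1.880e+00  a ← 68.662818 − (+3.943e-01/-1.880e+00) = 68.872526
iter 3: u=1.329362  f(a)=+2.001e-03  f'(a)=-1.861e+00  a ← 68.872526 − (+2.001e-03/-1.861e+00) = 68.873602
iter 4: u=1.329341  f(a)=+5.212e-08  f'(a)=-1.861e+00  a ← 68.873602 − (+5.212e-08/-1.861e+00) = 68.873602
iter 5: u=1.329341  f(a)=+0.000e+00  f'(a)=-1.861e+00  a ← 68.873602 − (+0.000e+00/-1.861e+00) = 68.873602
converged: |Δa| < 1e-12 after 5 iterations
sag = a·(cosh(S/(2a)) − 1) = 68.873602·(cosh(1.329341) − 1) = 70.361408
T_max/T_min = cosh(S/(2a)) = 2.021602

a=68.874 sag=70.361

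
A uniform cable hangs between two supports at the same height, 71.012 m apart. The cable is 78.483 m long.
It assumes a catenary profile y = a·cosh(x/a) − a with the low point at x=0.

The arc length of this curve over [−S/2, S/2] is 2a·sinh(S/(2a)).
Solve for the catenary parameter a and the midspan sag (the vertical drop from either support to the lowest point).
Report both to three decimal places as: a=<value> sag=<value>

seed: a₀ = √(S³/(24(L−S))) = √(71.012³/(24·7.471)) = 44.689205
iter 1: u=0.794510  f(a)=+2.394e-01  f'(a)=-3.559e-01  a ← 44.689205 − (+2.394e-01/-3.559e-01) = 45.361724
iter 2: u=0.782730  f(a)=+5.511e-03  f'(a)=-3.397e-01  a ← 45.361724 − (+5.511e-03/-3.397e-01) = 45.377945
iter 3: u=0.782451  f(a)=+3.073e-06  f'(a)=-3.393e-01  a ← 45.377945 − (+3.073e-06/-3.393e-01) = 45.377954
iter 4: u=0.782450  f(a)=+9.663e-13  f'(a)=-3.393e-01  a ← 45.377954 − (+9.663e-13/-3.393e-01) = 45.377954
converged: |Δa| < 1e-12 after 4 iterations
sag = a·(cosh(S/(2a)) − 1) = 45.377954·(cosh(0.782450) − 1) = 14.614163
T_max/T_min = cosh(S/(2a)) = 1.322054

a=45.378 sag=14.614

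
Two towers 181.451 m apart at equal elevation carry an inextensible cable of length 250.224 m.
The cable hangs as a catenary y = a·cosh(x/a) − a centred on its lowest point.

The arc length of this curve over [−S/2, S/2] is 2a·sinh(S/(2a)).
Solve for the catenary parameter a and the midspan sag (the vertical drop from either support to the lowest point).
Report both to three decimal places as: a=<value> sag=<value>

a=63.322 sag=76.902

seed: a₀ = √(S³/(24(L−S))) = √(181.451³/(24·68.773)) = 60.162302
iter 1: u=1.508012  f(a)=+8.257e+00  f'(a)=-2.850e+00  a ← 60.162302 − (+8.257e+00/-2.850e+00) = 63.059239
iter 2: u=1.438734  f(a)=+6.338e-01  f'(a)=-2.428e+00  a ← 63.059239 − (+6.338e-01/-2.428e+00) = 63.320300
iter 3: u=1.432803  f(a)=+4.422e-03  f'(a)=-2.394e+00  a ← 63.320300 − (+4.422e-03/-2.394e+00) = 63.322147
iter 4: u=1.432761  f(a)=+2.185e-07  f'(a)=-2.394e+00  a ← 63.322147 − (+2.185e-07/-2.394e+00) = 63.322147
iter 5: u=1.432761  f(a)=+2.842e-14  f'(a)=-2.394e+00  a ← 63.322147 − (+2.842e-14/-2.394e+00) = 63.322147
converged: |Δa| < 1e-12 after 5 iterations
sag = a·(cosh(S/(2a)) − 1) = 63.322147·(cosh(1.432761) − 1) = 76.901627
T_max/T_min = cosh(S/(2a)) = 2.214451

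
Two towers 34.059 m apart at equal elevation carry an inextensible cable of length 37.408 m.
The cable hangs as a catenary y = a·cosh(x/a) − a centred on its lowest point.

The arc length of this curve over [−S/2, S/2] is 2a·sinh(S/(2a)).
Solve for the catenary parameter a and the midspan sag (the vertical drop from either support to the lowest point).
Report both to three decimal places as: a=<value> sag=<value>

seed: a₀ = √(S³/(24(L−S))) = √(34.059³/(24·3.349)) = 22.170967
iter 1: u=0.768099  f(a)=+1.002e-01  f'(a)=-3.203e-01  a ← 22.170967 − (+1.002e-01/-3.203e-01) = 22.483760
iter 2: u=0.757413  f(a)=+2.160e-03  f'(a)=-3.066e-01  a ← 22.483760 − (+2.160e-03/-3.066e-01) = 22.490803
iter 3: u=0.757176  f(a)=+1.053e-06  f'(a)=-3.063e-01  a ← 22.490803 − (+1.053e-06/-3.063e-01) = 22.490807
iter 4: u=0.757176  f(a)=+2.487e-13  f'(a)=-3.063e-01  a ← 22.490807 − (+2.487e-13/-3.063e-01) = 22.490807
converged: |Δa| < 1e-12 after 4 iterations
sag = a·(cosh(S/(2a)) − 1) = 22.490807·(cosh(0.757176) − 1) = 6.761133
T_max/T_min = cosh(S/(2a)) = 1.300618

a=22.491 sag=6.761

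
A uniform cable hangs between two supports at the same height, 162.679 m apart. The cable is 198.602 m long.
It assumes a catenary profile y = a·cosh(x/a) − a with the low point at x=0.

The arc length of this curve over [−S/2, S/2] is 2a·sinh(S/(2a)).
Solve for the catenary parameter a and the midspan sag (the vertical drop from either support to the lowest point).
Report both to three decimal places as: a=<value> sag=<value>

a=72.896 sag=50.289

seed: a₀ = √(S³/(24(L−S))) = √(162.679³/(24·35.923)) = 70.665156
iter 1: u=1.151055  f(a)=+2.456e+00  f'(a)=-1.158e+00  a ← 70.665156 − (+2.456e+00/-1.158e+00) = 72.786353
iter 2: u=1.117510  f(a)=+1.149e-01  f'(a)=-1.052e+00  a ← 72.786353 − (+1.149e-01/-1.052e+00) = 72.895620
iter 3: u=1.115835  f(a)=+2.790e-04  f'(a)=-1.047e+00  a ← 72.895620 − (+2.790e-04/-1.047e+00) = 72.895886
iter 4: u=1.115831  f(a)=+1.653e-09  f'(a)=-1.047e+00  a ← 72.895886 − (+1.653e-09/-1.047e+00) = 72.895886
iter 5: u=1.115831  f(a)=-2.842e-14  f'(a)=-1.047e+00  a ← 72.895886 − (-2.842e-14/-1.047e+00) = 72.895886
converged: |Δa| < 1e-12 after 5 iterations
sag = a·(cosh(S/(2a)) − 1) = 72.895886·(cosh(1.115831) − 1) = 50.288930
T_max/T_min = cosh(S/(2a)) = 1.689873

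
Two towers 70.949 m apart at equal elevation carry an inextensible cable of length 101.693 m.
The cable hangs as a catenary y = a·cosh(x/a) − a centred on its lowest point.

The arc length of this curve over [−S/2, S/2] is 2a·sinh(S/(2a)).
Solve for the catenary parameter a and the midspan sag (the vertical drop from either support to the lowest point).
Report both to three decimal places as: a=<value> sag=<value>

a=23.308 sag=32.626

seed: a₀ = √(S³/(24(L−S))) = √(70.949³/(24·30.744)) = 22.000554
iter 1: u=1.612437  f(a)=+4.253e+00  f'(a)=-3.592e+00  a ← 22.000554 − (+4.253e+00/-3.592e+00) = 23.184530
iter 2: u=1.530094  f(a)=+3.675e-01  f'(a)=-2.996e+00  a ← 23.184530 − (+3.675e-01/-2.996e+00) = 23.307179
iter 3: u=1.522042  f(a)=+3.316e-03  f'(a)=-2.942e+00  a ← 23.307179 − (+3.316e-03/-2.942e+00) = 23.308306
iter 4: u=1.521968  f(a)=+2.754e-07  f'(a)=-2.942e+00  a ← 23.308306 − (+2.754e-07/-2.942e+00) = 23.308306
iter 5: u=1.521968  f(a)=+0.000e+00  f'(a)=-2.942e+00  a ← 23.308306 − (+0.000e+00/-2.942e+00) = 23.308306
converged: |Δa| < 1e-12 after 5 iterations
sag = a·(cosh(S/(2a)) − 1) = 23.308306·(cosh(1.521968) − 1) = 32.625974
T_max/T_min = cosh(S/(2a)) = 2.399757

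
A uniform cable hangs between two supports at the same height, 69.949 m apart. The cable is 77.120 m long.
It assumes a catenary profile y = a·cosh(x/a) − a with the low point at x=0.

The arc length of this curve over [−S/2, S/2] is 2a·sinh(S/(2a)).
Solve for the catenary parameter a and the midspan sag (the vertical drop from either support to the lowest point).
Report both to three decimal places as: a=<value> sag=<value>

a=45.264 sag=14.198

seed: a₀ = √(S³/(24(L−S))) = √(69.949³/(24·7.171)) = 44.594036
iter 1: u=0.784286  f(a)=+2.238e-01  f'(a)=-3.418e-01  a ← 44.594036 − (+2.238e-01/-3.418e-01) = 45.248750
iter 2: u=0.772938  f(a)=+5.024e-03  f'(a)=-3.266e-01  a ← 45.248750 − (+5.024e-03/-3.266e-01) = 45.264131
iter 3: u=0.772676  f(a)=+2.661e-06  f'(a)=-3.263e-01  a ← 45.264131 − (+2.661e-06/-3.263e-01) = 45.264139
iter 4: u=0.772676  f(a)=+7.674e-13  f'(a)=-3.263e-01  a ← 45.264139 − (+7.674e-13/-3.263e-01) = 45.264139
converged: |Δa| < 1e-12 after 4 iterations
sag = a·(cosh(S/(2a)) − 1) = 45.264139·(cosh(0.772676) − 1) = 14.197747
T_max/T_min = cosh(S/(2a)) = 1.313664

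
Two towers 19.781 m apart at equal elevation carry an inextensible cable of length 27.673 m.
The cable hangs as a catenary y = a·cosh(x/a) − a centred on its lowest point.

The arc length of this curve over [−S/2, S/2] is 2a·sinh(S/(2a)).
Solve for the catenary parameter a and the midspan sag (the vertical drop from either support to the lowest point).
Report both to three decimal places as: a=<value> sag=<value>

a=6.745 sag=8.648

seed: a₀ = √(S³/(24(L−S))) = √(19.781³/(24·7.892)) = 6.392536
iter 1: u=1.547195  f(a)=+1.000e+00  f'(a)=-3.113e+00  a ← 6.392536 − (+1.000e+00/-3.113e+00) = 6.713852
iter 2: u=1.473148  f(a)=+8.036e-02  f'(a)=-2.631e+00  a ← 6.713852 − (+8.036e-02/-2.631e+00) = 6.744395
iter 3: u=1.466477  f(a)=+6.189e-04  f'(a)=-2.591e+00  a ← 6.744395 − (+6.189e-04/-2.591e+00) = 6.744634
iter 4: u=1.466425  f(a)=+3.733e-08  f'(a)=-2.590e+00  a ← 6.744634 − (+3.733e-08/-2.590e+00) = 6.744634
iter 5: u=1.466425  f(a)=+3.553e-15  f'(a)=-2.590e+00  a ← 6.744634 − (+3.553e-15/-2.590e+00) = 6.744634
converged: |Δa| < 1e-12 after 5 iterations
sag = a·(cosh(S/(2a)) − 1) = 6.744634·(cosh(1.466425) − 1) = 8.648183
T_max/T_min = cosh(S/(2a)) = 2.282232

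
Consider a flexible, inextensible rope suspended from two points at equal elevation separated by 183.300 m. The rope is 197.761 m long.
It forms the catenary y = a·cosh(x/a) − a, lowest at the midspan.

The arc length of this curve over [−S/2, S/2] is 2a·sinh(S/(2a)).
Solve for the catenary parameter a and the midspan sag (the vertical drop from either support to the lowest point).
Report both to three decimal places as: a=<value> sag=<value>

seed: a₀ = √(S³/(24(L−S))) = √(183.300³/(24·14.461)) = 133.210640
iter 1: u=0.688008  f(a)=+3.461e-01  f'(a)=-2.276e-01  a ← 133.210640 − (+3.461e-01/-2.276e-01) = 134.731694
iter 2: u=0.680241  f(a)=+6.018e-03  f'(a)=-2.197e-01  a ← 134.731694 − (+6.018e-03/-2.197e-01) = 134.759084
iter 3: u=0.680103  f(a)=+1.890e-06  f'(a)=-2.196e-01  a ← 134.759084 − (+1.890e-06/-2.196e-01) = 134.759093
iter 4: u=0.680103  f(a)=+1.137e-13  f'(a)=-2.196e-01  a ← 134.759093 − (+1.137e-13/-2.196e-01) = 134.759093
converged: |Δa| < 1e-12 after 4 iterations
sag = a·(cosh(S/(2a)) − 1) = 134.759093·(cosh(0.680103) − 1) = 32.385654
T_max/T_min = cosh(S/(2a)) = 1.240323

a=134.759 sag=32.386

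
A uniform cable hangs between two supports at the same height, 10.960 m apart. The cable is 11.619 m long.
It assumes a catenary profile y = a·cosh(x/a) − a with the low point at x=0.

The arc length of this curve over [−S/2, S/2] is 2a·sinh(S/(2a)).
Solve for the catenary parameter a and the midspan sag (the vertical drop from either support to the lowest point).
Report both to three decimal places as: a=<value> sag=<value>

a=9.205 sag=1.680

seed: a₀ = √(S³/(24(L−S))) = √(10.960³/(24·0.659)) = 9.123627
iter 1: u=0.600638  f(a)=+1.199e-02  f'(a)=-1.497e-01  a ← 9.123627 − (+1.199e-02/-1.497e-01) = 9.203698
iter 2: u=0.595413  f(a)=+1.597e-04  f'(a)=-1.458e-01  a ← 9.203698 − (+1.597e-04/-1.458e-01) = 9.204794
iter 3: u=0.595342  f(a)=+2.917e-08  f'(a)=-1.457e-01  a ← 9.204794 − (+2.917e-08/-1.457e-01) = 9.204794
iter 4: u=0.595342  f(a)=+0.000e+00  f'(a)=-1.457e-01  a ← 9.204794 − (+0.000e+00/-1.457e-01) = 9.204794
converged: |Δa| < 1e-12 after 4 iterations
sag = a·(cosh(S/(2a)) − 1) = 9.204794·(cosh(0.595342) − 1) = 1.679990
T_max/T_min = cosh(S/(2a)) = 1.182513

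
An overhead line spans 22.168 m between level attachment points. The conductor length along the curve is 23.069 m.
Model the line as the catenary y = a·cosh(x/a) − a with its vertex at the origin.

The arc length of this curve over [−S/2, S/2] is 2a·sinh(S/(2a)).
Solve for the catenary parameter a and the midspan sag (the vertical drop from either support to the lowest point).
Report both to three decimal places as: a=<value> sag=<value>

seed: a₀ = √(S³/(24(L−S))) = √(22.168³/(24·0.901)) = 22.445111
iter 1: u=0.493827  f(a)=+1.105e-02  f'(a)=-8.226e-02  a ← 22.445111 − (+1.105e-02/-8.226e-02) = 22.579443
iter 2: u=0.490889  f(a)=+9.999e-05  f'(a)=-8.078e-02  a ← 22.579443 − (+9.999e-05/-8.078e-02) = 22.580681
iter 3: u=0.490862  f(a)=+8.353e-09  f'(a)=-8.076e-02  a ← 22.580681 − (+8.353e-09/-8.076e-02) = 22.580681
iter 4: u=0.490862  f(a)=+0.000e+00  f'(a)=-8.076e-02  a ← 22.580681 − (+0.000e+00/-8.076e-02) = 22.580681
converged: |Δa| < 1e-12 after 4 iterations
sag = a·(cosh(S/(2a)) − 1) = 22.580681·(cosh(0.490862) − 1) = 2.775420
T_max/T_min = cosh(S/(2a)) = 1.122911

a=22.581 sag=2.775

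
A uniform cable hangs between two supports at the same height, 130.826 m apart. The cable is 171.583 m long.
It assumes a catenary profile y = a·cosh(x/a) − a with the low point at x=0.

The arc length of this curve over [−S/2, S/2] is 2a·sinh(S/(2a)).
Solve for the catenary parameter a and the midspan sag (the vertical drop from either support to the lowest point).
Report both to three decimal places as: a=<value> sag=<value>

seed: a₀ = √(S³/(24(L−S))) = √(130.826³/(24·40.757)) = 47.844759
iter 1: u=1.367193  f(a)=+3.983e+00  f'(a)=-2.044e+00  a ← 47.844759 − (+3.983e+00/-2.044e+00) = 49.793297
iter 2: u=1.313691  f(a)=+2.563e-01  f'(a)=-1.789e+00  a ← 49.793297 − (+2.563e-01/-1.789e+00) = 49.936548
iter 3: u=1.309922  f(a)=+1.222e-03  f'(a)=-1.772e+00  a ← 49.936548 − (+1.222e-03/-1.772e+00) = 49.937237
iter 4: u=1.309904  f(a)=+2.808e-08  f'(a)=-1.772e+00  a ← 49.937237 − (+2.808e-08/-1.772e+00) = 49.937237
iter 5: u=1.309904  f(a)=+0.000e+00  f'(a)=-1.772e+00  a ← 49.937237 − (+0.000e+00/-1.772e+00) = 49.937237
converged: |Δa| < 1e-12 after 5 iterations
sag = a·(cosh(S/(2a)) − 1) = 49.937237·(cosh(1.309904) − 1) = 49.329621
T_max/T_min = cosh(S/(2a)) = 1.987832

a=49.937 sag=49.330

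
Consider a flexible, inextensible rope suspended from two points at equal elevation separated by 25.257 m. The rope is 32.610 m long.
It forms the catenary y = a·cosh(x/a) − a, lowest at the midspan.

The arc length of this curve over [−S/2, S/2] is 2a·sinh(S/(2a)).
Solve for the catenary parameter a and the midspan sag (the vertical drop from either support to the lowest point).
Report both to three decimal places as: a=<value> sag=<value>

a=9.947 sag=9.153

seed: a₀ = √(S³/(24(L−S))) = √(25.257³/(24·7.353)) = 9.555089
iter 1: u=1.321652  f(a)=+6.696e-01  f'(a)=-1.825e+00  a ← 9.555089 − (+6.696e-01/-1.825e+00) = 9.921926
iter 2: u=1.272787  f(a)=+4.049e-02  f'(a)=-1.611e+00  a ← 9.921926 − (+4.049e-02/-1.611e+00) = 9.947066
iter 3: u=1.269570  f(a)=+1.692e-04  f'(a)=-1.597e+00  a ← 9.947066 − (+1.692e-04/-1.597e+00) = 9.947172
iter 4: u=1.269557  f(a)=+2.979e-09  f'(a)=-1.597e+00  a ← 9.947172 − (+2.979e-09/-1.597e+00) = 9.947172
iter 5: u=1.269557  f(a)=-7.105e-15  f'(a)=-1.597e+00  a ← 9.947172 − (-7.105e-15/-1.597e+00) = 9.947172
converged: |Δa| < 1e-12 after 5 iterations
sag = a·(cosh(S/(2a)) − 1) = 9.947172·(cosh(1.269557) − 1) = 9.152547
T_max/T_min = cosh(S/(2a)) = 1.920115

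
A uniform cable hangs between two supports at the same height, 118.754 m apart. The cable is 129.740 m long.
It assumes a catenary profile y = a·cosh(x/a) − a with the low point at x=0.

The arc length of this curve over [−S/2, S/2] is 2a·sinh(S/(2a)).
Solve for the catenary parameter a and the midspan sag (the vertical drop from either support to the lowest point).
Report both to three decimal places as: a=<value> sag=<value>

a=80.781 sag=22.823

seed: a₀ = √(S³/(24(L−S))) = √(118.754³/(24·10.986)) = 79.697914
iter 1: u=0.745026  f(a)=+3.090e-01  f'(a)=-2.913e-01  a ← 79.697914 − (+3.090e-01/-2.913e-01) = 80.758528
iter 2: u=0.735241  f(a)=+6.276e-03  f'(a)=-2.796e-01  a ← 80.758528 − (+6.276e-03/-2.796e-01) = 80.780975
iter 3: u=0.735037  f(a)=+2.708e-06  f'(a)=-2.793e-01  a ← 80.780975 − (+2.708e-06/-2.793e-01) = 80.780984
iter 4: u=0.735037  f(a)=+4.832e-13  f'(a)=-2.793e-01  a ← 80.780984 − (+4.832e-13/-2.793e-01) = 80.780984
converged: |Δa| < 1e-12 after 4 iterations
sag = a·(cosh(S/(2a)) − 1) = 80.780984·(cosh(0.735037) − 1) = 22.822511
T_max/T_min = cosh(S/(2a)) = 1.282523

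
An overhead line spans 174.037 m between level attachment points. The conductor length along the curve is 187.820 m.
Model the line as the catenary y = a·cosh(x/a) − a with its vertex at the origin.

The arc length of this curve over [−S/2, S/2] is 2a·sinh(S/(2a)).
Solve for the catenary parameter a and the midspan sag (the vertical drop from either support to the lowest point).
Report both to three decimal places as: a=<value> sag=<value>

a=127.709 sag=30.811

seed: a₀ = √(S³/(24(L−S))) = √(174.037³/(24·13.783)) = 126.236482
iter 1: u=0.689329  f(a)=+3.312e-01  f'(a)=-2.289e-01  a ← 126.236482 − (+3.312e-01/-2.289e-01) = 127.683247
iter 2: u=0.681519  f(a)=+5.780e-03  f'(a)=-2.210e-01  a ← 127.683247 − (+5.780e-03/-2.210e-01) = 127.709401
iter 3: u=0.681379  f(a)=+1.830e-06  f'(a)=-2.209e-01  a ← 127.709401 − (+1.830e-06/-2.209e-01) = 127.709409
iter 4: u=0.681379  f(a)=+1.705e-13  f'(a)=-2.209e-01  a ← 127.709409 − (+1.705e-13/-2.209e-01) = 127.709409
converged: |Δa| < 1e-12 after 4 iterations
sag = a·(cosh(S/(2a)) − 1) = 127.709409·(cosh(0.681379) − 1) = 30.811193
T_max/T_min = cosh(S/(2a)) = 1.241260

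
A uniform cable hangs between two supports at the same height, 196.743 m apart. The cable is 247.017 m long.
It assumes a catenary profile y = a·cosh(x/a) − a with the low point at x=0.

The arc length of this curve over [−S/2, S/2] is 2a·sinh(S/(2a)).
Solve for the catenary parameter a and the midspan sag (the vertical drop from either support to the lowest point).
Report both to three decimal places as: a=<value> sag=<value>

seed: a₀ = √(S³/(24(L−S))) = √(196.743³/(24·50.274)) = 79.445919
iter 1: u=1.238220  f(a)=+3.998e+00  f'(a)=-1.471e+00  a ← 79.445919 − (+3.998e+00/-1.471e+00) = 82.164351
iter 2: u=1.197253  f(a)=+2.144e-01  f'(a)=-1.317e+00  a ← 82.164351 − (+2.144e-01/-1.317e+00) = 82.327144
iter 3: u=1.194885  f(a)=+6.936e-04  f'(a)=-1.308e+00  a ← 82.327144 − (+6.936e-04/-1.308e+00) = 82.327674
iter 4: u=1.194878  f(a)=+7.312e-09  f'(a)=-1.308e+00  a ← 82.327674 − (+7.312e-09/-1.308e+00) = 82.327674
iter 5: u=1.194878  f(a)=+5.684e-14  f'(a)=-1.308e+00  a ← 82.327674 − (+5.684e-14/-1.308e+00) = 82.327674
converged: |Δa| < 1e-12 after 5 iterations
sag = a·(cosh(S/(2a)) − 1) = 82.327674·(cosh(1.194878) − 1) = 66.104787
T_max/T_min = cosh(S/(2a)) = 1.802947

a=82.328 sag=66.105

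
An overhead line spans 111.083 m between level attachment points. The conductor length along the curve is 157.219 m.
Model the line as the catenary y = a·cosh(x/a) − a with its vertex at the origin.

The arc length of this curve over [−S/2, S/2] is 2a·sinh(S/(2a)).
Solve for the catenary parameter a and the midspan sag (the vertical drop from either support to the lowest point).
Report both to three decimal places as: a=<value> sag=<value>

seed: a₀ = √(S³/(24(L−S))) = √(111.083³/(24·46.136)) = 35.184048
iter 1: u=1.578599  f(a)=+6.102e+00  f'(a)=-3.337e+00  a ← 35.184048 − (+6.102e+00/-3.337e+00) = 37.012522
iter 2: u=1.500614  f(a)=+5.079e-01  f'(a)=-2.803e+00  a ← 37.012522 − (+5.079e-01/-2.803e+00) = 37.193752
iter 3: u=1.493302  f(a)=+4.226e-03  f'(a)=-2.756e+00  a ← 37.193752 − (+4.226e-03/-2.756e+00) = 37.195285
iter 4: u=1.493240  f(a)=+2.978e-07  f'(a)=-2.756e+00  a ← 37.195285 − (+2.978e-07/-2.756e+00) = 37.195285
iter 5: u=1.493240  f(a)=+2.842e-14  f'(a)=-2.756e+00  a ← 37.195285 − (+2.842e-14/-2.756e+00) = 37.195285
converged: |Δa| < 1e-12 after 5 iterations
sag = a·(cosh(S/(2a)) − 1) = 37.195285·(cosh(1.493240) − 1) = 49.769896
T_max/T_min = cosh(S/(2a)) = 2.338070

a=37.195 sag=49.770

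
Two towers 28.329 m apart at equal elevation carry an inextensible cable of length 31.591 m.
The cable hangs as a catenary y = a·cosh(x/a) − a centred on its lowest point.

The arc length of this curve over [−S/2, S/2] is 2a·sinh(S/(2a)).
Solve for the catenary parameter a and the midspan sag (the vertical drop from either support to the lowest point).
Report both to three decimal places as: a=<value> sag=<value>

seed: a₀ = √(S³/(24(L−S))) = √(28.329³/(24·3.262)) = 17.041164
iter 1: u=0.831193  f(a)=+1.146e-01  f'(a)=-4.099e-01  a ← 17.041164 − (+1.146e-01/-4.099e-01) = 17.320601
iter 2: u=0.817783  f(a)=+2.878e-03  f'(a)=-3.896e-01  a ← 17.320601 − (+2.878e-03/-3.896e-01) = 17.327989
iter 3: u=0.817435  f(a)=+1.921e-06  f'(a)=-3.891e-01  a ← 17.327989 − (+1.921e-06/-3.891e-01) = 17.327994
iter 4: u=0.817434  f(a)=+8.633e-13  f'(a)=-3.891e-01  a ← 17.327994 − (+8.633e-13/-3.891e-01) = 17.327994
converged: |Δa| < 1e-12 after 4 iterations
sag = a·(cosh(S/(2a)) − 1) = 17.327994·(cosh(0.817434) − 1) = 6.118908
T_max/T_min = cosh(S/(2a)) = 1.353123

a=17.328 sag=6.119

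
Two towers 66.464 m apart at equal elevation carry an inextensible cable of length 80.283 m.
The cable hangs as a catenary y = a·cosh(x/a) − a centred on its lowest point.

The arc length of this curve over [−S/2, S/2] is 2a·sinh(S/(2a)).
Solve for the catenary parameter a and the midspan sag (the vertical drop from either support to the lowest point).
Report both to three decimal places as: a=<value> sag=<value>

seed: a₀ = √(S³/(24(L−S))) = √(66.464³/(24·13.819)) = 29.753344
iter 1: u=1.116916  f(a)=+8.880e-01  f'(a)=-1.050e+00  a ← 29.753344 − (+8.880e-01/-1.050e+00) = 30.599015
iter 2: u=1.086048  f(a)=+3.927e-02  f'(a)=-9.591e-01  a ← 30.599015 − (+3.927e-02/-9.591e-01) = 30.639958
iter 3: u=1.084597  f(a)=+8.465e-05  f'(a)=-9.549e-01  a ← 30.639958 − (+8.465e-05/-9.549e-01) = 30.640047
iter 4: u=1.084594  f(a)=+3.952e-10  f'(a)=-9.549e-01  a ← 30.640047 − (+3.952e-10/-9.549e-01) = 30.640047
iter 5: u=1.084594  f(a)=+1.421e-14  f'(a)=-9.549e-01  a ← 30.640047 − (+1.421e-14/-9.549e-01) = 30.640047
converged: |Δa| < 1e-12 after 5 iterations
sag = a·(cosh(S/(2a)) − 1) = 30.640047·(cosh(1.084594) − 1) = 19.858988
T_max/T_min = cosh(S/(2a)) = 1.648138

a=30.640 sag=19.859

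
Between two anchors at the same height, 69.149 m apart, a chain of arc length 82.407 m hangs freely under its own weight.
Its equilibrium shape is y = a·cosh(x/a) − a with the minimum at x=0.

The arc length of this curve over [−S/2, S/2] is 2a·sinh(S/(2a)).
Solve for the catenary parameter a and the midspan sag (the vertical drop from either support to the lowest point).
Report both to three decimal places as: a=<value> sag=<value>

seed: a₀ = √(S³/(24(L−S))) = √(69.149³/(24·13.258)) = 32.235486
iter 1: u=1.072560  f(a)=+7.838e-01  f'(a)=-9.212e-01  a ← 32.235486 − (+7.838e-01/-9.212e-01) = 33.086376
iter 2: u=1.044977  f(a)=+3.211e-02  f'(a)=-8.471e-01  a ← 33.086376 − (+3.211e-02/-8.471e-01) = 33.124279
iter 3: u=1.043781  f(a)=+5.897e-05  f'(a)=-8.440e-01  a ← 33.124279 − (+5.897e-05/-8.440e-01) = 33.124348
iter 4: u=1.043779  f(a)=+1.997e-10  f'(a)=-8.440e-01  a ← 33.124348 − (+1.997e-10/-8.440e-01) = 33.124348
iter 5: u=1.043779  f(a)=+0.000e+00  f'(a)=-8.440e-01  a ← 33.124348 − (+0.000e+00/-8.440e-01) = 33.124348
converged: |Δa| < 1e-12 after 5 iterations
sag = a·(cosh(S/(2a)) − 1) = 33.124348·(cosh(1.043779) − 1) = 19.742946
T_max/T_min = cosh(S/(2a)) = 1.596025

a=33.124 sag=19.743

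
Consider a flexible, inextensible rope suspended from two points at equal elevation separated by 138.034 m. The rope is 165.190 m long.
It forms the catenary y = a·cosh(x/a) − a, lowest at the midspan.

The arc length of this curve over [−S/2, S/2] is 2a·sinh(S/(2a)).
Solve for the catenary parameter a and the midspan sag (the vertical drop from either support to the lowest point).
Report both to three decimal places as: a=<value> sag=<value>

a=65.320 sag=39.983

seed: a₀ = √(S³/(24(L−S))) = √(138.034³/(24·27.156)) = 63.524403
iter 1: u=1.086464  f(a)=+1.649e+00  f'(a)=-9.602e-01  a ← 63.524403 − (+1.649e+00/-9.602e-01) = 65.241191
iter 2: u=1.057875  f(a)=+6.919e-02  f'(a)=-8.812e-01  a ← 65.241191 − (+6.919e-02/-8.812e-01) = 65.319715
iter 3: u=1.056603  f(a)=+1.337e-04  f'(a)=-8.778e-01  a ← 65.319715 − (+1.337e-04/-8.778e-01) = 65.319868
iter 4: u=1.056600  f(a)=+5.016e-10  f'(a)=-8.778e-01  a ← 65.319868 − (+5.016e-10/-8.778e-01) = 65.319868
iter 5: u=1.056600  f(a)=+0.000e+00  f'(a)=-8.778e-01  a ← 65.319868 − (+0.000e+00/-8.778e-01) = 65.319868
converged: |Δa| < 1e-12 after 5 iterations
sag = a·(cosh(S/(2a)) − 1) = 65.319868·(cosh(1.056600) − 1) = 39.982645
T_max/T_min = cosh(S/(2a)) = 1.612105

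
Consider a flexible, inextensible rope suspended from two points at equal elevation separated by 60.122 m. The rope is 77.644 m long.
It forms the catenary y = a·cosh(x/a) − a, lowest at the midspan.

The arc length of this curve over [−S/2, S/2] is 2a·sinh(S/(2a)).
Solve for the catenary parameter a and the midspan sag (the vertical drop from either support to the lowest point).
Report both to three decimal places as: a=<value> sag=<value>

a=23.667 sag=21.801

seed: a₀ = √(S³/(24(L−S))) = √(60.122³/(24·17.522)) = 22.732786
iter 1: u=1.322363  f(a)=+1.597e+00  f'(a)=-1.829e+00  a ← 22.732786 − (+1.597e+00/-1.829e+00) = 23.606360
iter 2: u=1.273428  f(a)=+9.669e-02  f'(a)=-1.613e+00  a ← 23.606360 − (+9.669e-02/-1.613e+00) = 23.666295
iter 3: u=1.270203  f(a)=+4.048e-04  f'(a)=-1.600e+00  a ← 23.666295 − (+4.048e-04/-1.600e+00) = 23.666548
iter 4: u=1.270189  f(a)=+7.160e-09  f'(a)=-1.600e+00  a ← 23.666548 − (+7.160e-09/-1.600e+00) = 23.666548
iter 5: u=1.270189  f(a)=-1.421e-14  f'(a)=-1.600e+00  a ← 23.666548 − (-1.421e-14/-1.600e+00) = 23.666548
converged: |Δa| < 1e-12 after 5 iterations
sag = a·(cosh(S/(2a)) − 1) = 23.666548·(cosh(1.270189) − 1) = 21.800508
T_max/T_min = cosh(S/(2a)) = 1.921153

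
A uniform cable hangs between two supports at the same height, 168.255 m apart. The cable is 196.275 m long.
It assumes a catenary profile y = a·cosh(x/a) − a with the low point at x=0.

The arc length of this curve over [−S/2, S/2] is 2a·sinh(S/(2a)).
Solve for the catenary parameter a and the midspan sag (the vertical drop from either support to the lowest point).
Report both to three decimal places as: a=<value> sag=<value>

seed: a₀ = √(S³/(24(L−S))) = √(168.255³/(24·28.020)) = 84.161270
iter 1: u=0.999599  f(a)=+1.434e+00  f'(a)=-7.348e-01  a ← 84.161270 − (+1.434e+00/-7.348e-01) = 86.112297
iter 2: u=0.976951  f(a)=+5.137e-02  f'(a)=-6.830e-01  a ← 86.112297 − (+5.137e-02/-6.830e-01) = 86.187504
iter 3: u=0.976099  f(a)=+7.137e-05  f'(a)=-6.811e-01  a ← 86.187504 − (+7.137e-05/-6.811e-01) = 86.187609
iter 4: u=0.976097  f(a)=+1.382e-10  f'(a)=-6.811e-01  a ← 86.187609 − (+1.382e-10/-6.811e-01) = 86.187609
iter 5: u=0.976097  f(a)=-2.842e-14  f'(a)=-6.811e-01  a ← 86.187609 − (-2.842e-14/-6.811e-01) = 86.187609
converged: |Δa| < 1e-12 after 5 iterations
sag = a·(cosh(S/(2a)) − 1) = 86.187609·(cosh(0.976097) − 1) = 44.423542
T_max/T_min = cosh(S/(2a)) = 1.515428

a=86.188 sag=44.424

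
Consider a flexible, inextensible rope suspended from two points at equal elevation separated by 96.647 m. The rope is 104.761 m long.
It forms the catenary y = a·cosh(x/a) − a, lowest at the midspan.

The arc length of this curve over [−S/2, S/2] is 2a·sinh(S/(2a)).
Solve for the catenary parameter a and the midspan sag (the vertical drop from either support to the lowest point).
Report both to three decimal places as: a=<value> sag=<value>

a=68.928 sag=17.645

seed: a₀ = √(S³/(24(L−S))) = √(96.647³/(24·8.114)) = 68.086255
iter 1: u=0.709739  f(a)=+2.068e-01  f'(a)=-2.506e-01  a ← 68.086255 − (+2.068e-01/-2.506e-01) = 68.911702
iter 2: u=0.701238  f(a)=+3.821e-03  f'(a)=-2.414e-01  a ← 68.911702 − (+3.821e-03/-2.414e-01) = 68.927534
iter 3: u=0.701077  f(a)=+1.359e-06  f'(a)=-2.412e-01  a ← 68.927534 − (+1.359e-06/-2.412e-01) = 68.927539
iter 4: u=0.701077  f(a)=+1.705e-13  f'(a)=-2.412e-01  a ← 68.927539 − (+1.705e-13/-2.412e-01) = 68.927539
converged: |Δa| < 1e-12 after 4 iterations
sag = a·(cosh(S/(2a)) − 1) = 68.927539·(cosh(0.701077) − 1) = 17.644526
T_max/T_min = cosh(S/(2a)) = 1.255987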